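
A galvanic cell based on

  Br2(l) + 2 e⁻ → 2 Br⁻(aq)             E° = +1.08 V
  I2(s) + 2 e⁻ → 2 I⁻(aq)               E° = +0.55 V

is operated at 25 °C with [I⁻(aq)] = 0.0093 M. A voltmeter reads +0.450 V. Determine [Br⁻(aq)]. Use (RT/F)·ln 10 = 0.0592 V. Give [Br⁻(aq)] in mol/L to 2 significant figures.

0.21 M

Br₂/Br⁻ is the cathode (higher E°); E°cell = +1.08 − (+0.55) = +0.53 V with n = 2.
Rearranging E = E° − (0.0592/n)·log Q gives log Q = 2(+0.53 − (+0.450))/0.0592 = 2.703.
Balancing electrons gives Br2(l) + 2 I⁻(aq) → 2 Br⁻(aq) + I2(s); thus Q = [Br⁻(aq)]^2 / [I⁻(aq)]^2.
Solving for the unknown gives log [Br⁻(aq)] = −0.680, so [Br⁻(aq)] ≈ 0.21 M.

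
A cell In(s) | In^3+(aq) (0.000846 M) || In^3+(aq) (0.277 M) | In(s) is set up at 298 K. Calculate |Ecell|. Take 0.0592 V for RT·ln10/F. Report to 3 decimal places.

0.050 V

For a concentration cell E°cell = 0, since both electrodes use the same couple.
The compartment with the higher In^3+(aq) concentration (0.277 M) acts as the cathode; ions are reduced there and produced at the dilute (0.000846 M) anode.
With n = 3, Ecell = −(0.0592/3)·log([dilute]/[conc]) = −(0.0592/3)·log(0.000846/0.277) = +0.050 V.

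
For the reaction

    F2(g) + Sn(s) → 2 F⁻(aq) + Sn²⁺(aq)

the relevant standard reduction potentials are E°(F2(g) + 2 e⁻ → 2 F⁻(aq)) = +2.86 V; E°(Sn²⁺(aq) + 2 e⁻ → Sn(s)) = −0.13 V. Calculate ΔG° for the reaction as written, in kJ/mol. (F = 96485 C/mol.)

−577 kJ/mol

In the reaction as written F2(g) is reduced, so the F₂/F⁻ couple is the cathode and Sn²⁺/Sn is the anode.
E°cell = +2.86 − (−0.13) = +2.99 V; balancing electrons gives n = 2.
ΔG° = −nFE°cell = −(2)(96485)(+2.99) J/mol = −577 kJ/mol.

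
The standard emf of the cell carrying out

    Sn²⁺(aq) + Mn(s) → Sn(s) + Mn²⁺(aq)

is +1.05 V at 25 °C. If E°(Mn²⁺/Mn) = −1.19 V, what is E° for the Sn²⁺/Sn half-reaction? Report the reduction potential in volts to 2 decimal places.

−0.14 V

In the reaction as written the Sn²⁺/Sn couple is reduced (cathode) and Mn²⁺/Mn is oxidized (anode), so E°cell = E°(Sn²⁺/Sn) − E°(Mn²⁺/Mn).
E°(Sn²⁺/Sn) = E°cell + E°(anode) = +1.05 + (−1.19) = −0.14 V.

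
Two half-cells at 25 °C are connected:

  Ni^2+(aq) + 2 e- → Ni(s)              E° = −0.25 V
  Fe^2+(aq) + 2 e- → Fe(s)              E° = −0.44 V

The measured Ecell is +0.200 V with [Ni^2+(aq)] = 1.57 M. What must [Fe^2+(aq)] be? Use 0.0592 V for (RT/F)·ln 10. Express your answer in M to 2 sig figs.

The Ni²⁺/Ni couple has the larger reduction potential, so it is the cathode: E°cell = −0.25 − (−0.44) = +0.19 V and n = 2.
Since E = E° − (0.0592/n)·log Q, log Q = n(E° − E)/0.0592 = −0.338.
For Ni^2+(aq) + Fe(s) → Ni(s) + Fe^2+(aq), the reaction quotient is Q = [Fe^2+(aq)] / [Ni^2+(aq)].
Substituting the known concentrations and solving, log [Fe^2+(aq)] = −0.142 and [Fe^2+(aq)] = 0.72 M.

0.72 M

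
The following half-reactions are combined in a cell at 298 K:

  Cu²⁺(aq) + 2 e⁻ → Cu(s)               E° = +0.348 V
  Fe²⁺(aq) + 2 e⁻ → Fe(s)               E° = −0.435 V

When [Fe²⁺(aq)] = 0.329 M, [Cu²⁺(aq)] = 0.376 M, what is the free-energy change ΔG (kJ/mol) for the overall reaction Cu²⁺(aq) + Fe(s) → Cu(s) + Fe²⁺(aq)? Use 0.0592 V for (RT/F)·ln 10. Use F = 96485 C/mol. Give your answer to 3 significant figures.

−151 kJ/mol

With Cu²⁺/Cu reduced at the cathode, E°cell = +0.348 − (−0.435) = +0.783 V and n = 2.
The reaction quotient is [Fe²⁺(aq)] / [Cu²⁺(aq)] = 0.875; by Nernst, E = +0.783 − (0.0592/2)(−0.058) = +0.7847 V.
ΔG = −nFE = −(2)(96485)(+0.7847) J/mol = −151 kJ/mol.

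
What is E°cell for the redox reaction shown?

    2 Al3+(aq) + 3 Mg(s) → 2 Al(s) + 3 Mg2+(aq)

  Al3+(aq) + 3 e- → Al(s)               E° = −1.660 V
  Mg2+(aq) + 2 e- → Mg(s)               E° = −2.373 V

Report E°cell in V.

+0.713 V

Al3+(aq) gains electrons, so the Al³⁺/Al couple is the cathode; the Mg²⁺/Mg couple is the anode.
E°cell = E°(cathode) − E°(anode) = −1.660 − (−2.373) = +0.713 V.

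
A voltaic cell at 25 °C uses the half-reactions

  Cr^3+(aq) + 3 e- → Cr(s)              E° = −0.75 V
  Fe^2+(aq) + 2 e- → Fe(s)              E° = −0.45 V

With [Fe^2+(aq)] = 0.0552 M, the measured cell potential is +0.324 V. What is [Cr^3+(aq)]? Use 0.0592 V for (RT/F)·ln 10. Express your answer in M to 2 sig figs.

Fe²⁺/Fe is the cathode (higher E°); E°cell = −0.45 − (−0.75) = +0.30 V with n = 6.
From the Nernst equation, log Q = n(E° − E)/0.0592 = 6·(+0.30 − (+0.324))/0.0592 = −2.432.
The balanced reaction is 3 Fe^2+(aq) + 2 Cr(s) → 3 Fe(s) + 2 Cr^3+(aq), so Q = [Cr^3+(aq)]^2 / [Fe^2+(aq)]^3.
Solving for the unknown gives log [Cr^3+(aq)] = −3.103, so [Cr^3+(aq)] ≈ 0.00079 M.

0.00079 M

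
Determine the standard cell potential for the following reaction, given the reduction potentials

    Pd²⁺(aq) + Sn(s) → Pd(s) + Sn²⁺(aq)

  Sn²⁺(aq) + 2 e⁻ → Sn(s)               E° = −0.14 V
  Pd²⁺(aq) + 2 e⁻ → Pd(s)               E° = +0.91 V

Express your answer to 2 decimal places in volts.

In the reaction as written, Pd²⁺(aq) is reduced (cathode) and Sn²⁺(aq) is produced by oxidation at the anode.
E°cell = E°(cathode) − E°(anode) = +0.91 − (−0.14) = +1.05 V.
The positive value indicates the reaction is spontaneous as written.

+1.05 V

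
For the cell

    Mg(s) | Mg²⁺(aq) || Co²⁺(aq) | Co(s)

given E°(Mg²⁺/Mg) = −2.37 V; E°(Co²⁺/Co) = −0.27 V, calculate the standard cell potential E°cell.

+2.10 V

By convention the left-hand electrode in cell notation is the anode (oxidation) and the right-hand electrode is the cathode (reduction).
E°cell = E°(right) − E°(left) = −0.27 − (−2.37) = +2.10 V.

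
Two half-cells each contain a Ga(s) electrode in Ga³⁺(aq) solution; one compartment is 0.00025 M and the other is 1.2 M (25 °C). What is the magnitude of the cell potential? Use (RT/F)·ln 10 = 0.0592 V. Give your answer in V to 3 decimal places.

0.073 V

For a concentration cell E°cell = 0, since both electrodes use the same couple.
The compartment with the higher Ga³⁺(aq) concentration (1.2 M) acts as the cathode; ions are reduced there and produced at the dilute (0.00025 M) anode.
With n = 3, Ecell = −(0.0592/3)·log([dilute]/[conc]) = −(0.0592/3)·log(0.00025/1.2) = +0.073 V.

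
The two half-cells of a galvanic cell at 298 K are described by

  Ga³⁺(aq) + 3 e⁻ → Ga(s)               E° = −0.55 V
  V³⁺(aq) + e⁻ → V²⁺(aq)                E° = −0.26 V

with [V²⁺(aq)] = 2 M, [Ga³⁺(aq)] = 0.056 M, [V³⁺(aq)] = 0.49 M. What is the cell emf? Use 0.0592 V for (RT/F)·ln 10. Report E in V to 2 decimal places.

+0.28 V

V³⁺/V²⁺ is reduced (cathode, E° = −0.26 V) and Ga³⁺/Ga is oxidized (anode).
E°cell = −0.26 − (−0.55) = +0.29 V, with n = 3 electrons transferred.
The balanced reaction is 3 V³⁺(aq) + Ga(s) → 3 V²⁺(aq) + Ga³⁺(aq), so Q = ([V²⁺(aq)]^3·[Ga³⁺(aq)]) / [V³⁺(aq)]^3 = 3.81 and log Q = 0.581.
Applying E = E° − (RT ln10/nF)·log Q gives +0.29 − (0.0592/3)(0.581) = +0.28 V.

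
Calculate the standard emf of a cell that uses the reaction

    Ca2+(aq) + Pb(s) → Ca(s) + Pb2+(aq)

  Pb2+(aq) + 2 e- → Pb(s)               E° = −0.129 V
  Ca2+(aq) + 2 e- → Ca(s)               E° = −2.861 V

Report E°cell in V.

Ca2+(aq) gains electrons, so the Ca²⁺/Ca couple is the cathode; the Pb²⁺/Pb couple is the anode.
E°cell = E°(cathode) − E°(anode) = −2.861 − (−0.129) = −2.732 V.

−2.732 V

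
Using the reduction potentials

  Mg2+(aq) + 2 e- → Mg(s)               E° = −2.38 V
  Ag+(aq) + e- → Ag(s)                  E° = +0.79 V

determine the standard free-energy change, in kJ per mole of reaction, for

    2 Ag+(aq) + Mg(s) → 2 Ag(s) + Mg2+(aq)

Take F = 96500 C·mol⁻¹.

−612 kJ/mol

In the reaction as written Ag+(aq) is reduced, so the Ag⁺/Ag couple is the cathode and Mg²⁺/Mg is the anode.
E°cell = +0.79 − (−2.38) = +3.17 V; balancing electrons gives n = 2.
ΔG° = −nFE°cell = −(2)(96500)(+3.17) J/mol = −612 kJ/mol.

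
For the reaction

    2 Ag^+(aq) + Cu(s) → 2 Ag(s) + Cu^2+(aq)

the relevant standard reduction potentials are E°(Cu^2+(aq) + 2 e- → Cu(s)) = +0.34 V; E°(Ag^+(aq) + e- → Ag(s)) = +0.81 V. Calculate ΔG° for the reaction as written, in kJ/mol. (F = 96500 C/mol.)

−90.7 kJ/mol

In the reaction as written Ag^+(aq) is reduced, so the Ag⁺/Ag couple is the cathode and Cu²⁺/Cu is the anode.
E°cell = +0.81 − (+0.34) = +0.47 V; balancing electrons gives n = 2.
ΔG° = −nFE°cell = −(2)(96500)(+0.47) J/mol = −90.7 kJ/mol.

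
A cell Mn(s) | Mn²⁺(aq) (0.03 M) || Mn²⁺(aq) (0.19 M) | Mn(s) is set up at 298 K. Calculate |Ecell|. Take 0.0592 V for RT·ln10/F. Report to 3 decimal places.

For a concentration cell E°cell = 0, since both electrodes use the same couple.
The compartment with the higher Mn²⁺(aq) concentration (0.19 M) acts as the cathode; ions are reduced there and produced at the dilute (0.03 M) anode.
With n = 2, Ecell = −(0.0592/2)·log([dilute]/[conc]) = −(0.0592/2)·log(0.03/0.19) = +0.024 V.

0.024 V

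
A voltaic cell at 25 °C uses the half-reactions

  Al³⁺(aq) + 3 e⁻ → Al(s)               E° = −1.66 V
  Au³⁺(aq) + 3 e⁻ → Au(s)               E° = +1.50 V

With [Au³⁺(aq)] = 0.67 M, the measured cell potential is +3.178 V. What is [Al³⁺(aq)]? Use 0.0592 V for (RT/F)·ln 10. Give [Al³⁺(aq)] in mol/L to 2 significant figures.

Au³⁺/Au is the cathode (higher E°); E°cell = +1.50 − (−1.66) = +3.16 V with n = 3.
Since E = E° − (0.0592/n)·log Q, log Q = n(E° − E)/0.0592 = −0.912.
The balanced reaction is Au³⁺(aq) + Al(s) → Au(s) + Al³⁺(aq), so Q = [Al³⁺(aq)] / [Au³⁺(aq)].
Solving for the unknown gives log [Al³⁺(aq)] = −1.086, so [Al³⁺(aq)] ≈ 0.082 M.

0.082 M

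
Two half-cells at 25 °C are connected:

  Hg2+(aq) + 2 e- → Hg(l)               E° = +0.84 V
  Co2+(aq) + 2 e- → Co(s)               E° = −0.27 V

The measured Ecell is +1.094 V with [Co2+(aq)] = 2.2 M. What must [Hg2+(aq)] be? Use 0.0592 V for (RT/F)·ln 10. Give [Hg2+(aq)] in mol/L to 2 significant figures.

0.63 M

With Hg²⁺/Hg at the cathode and Co²⁺/Co at the anode, E°cell = +0.84 − (−0.27) = +1.11 V (n = 2).
Rearranging E = E° − (0.0592/n)·log Q gives log Q = 2(+1.11 − (+1.094))/0.0592 = 0.541.
Balancing electrons gives Hg2+(aq) + Co(s) → Hg(l) + Co2+(aq); thus Q = [Co2+(aq)] / [Hg2+(aq)].
Isolating [Hg2+(aq)] in Q = 10^{0.541} yields log [Hg2+(aq)] = −0.199, i.e. 0.63 M.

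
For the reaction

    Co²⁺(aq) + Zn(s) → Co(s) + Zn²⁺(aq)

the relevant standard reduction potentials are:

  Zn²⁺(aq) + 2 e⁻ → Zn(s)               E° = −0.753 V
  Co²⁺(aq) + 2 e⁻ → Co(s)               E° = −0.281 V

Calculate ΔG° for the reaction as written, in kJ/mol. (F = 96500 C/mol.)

−91.1 kJ/mol

In the reaction as written Co²⁺(aq) is reduced, so the Co²⁺/Co couple is the cathode and Zn²⁺/Zn is the anode.
E°cell = −0.281 − (−0.753) = +0.472 V; balancing electrons gives n = 2.
ΔG° = −nFE°cell = −(2)(96500)(+0.472) J/mol = −91.1 kJ/mol.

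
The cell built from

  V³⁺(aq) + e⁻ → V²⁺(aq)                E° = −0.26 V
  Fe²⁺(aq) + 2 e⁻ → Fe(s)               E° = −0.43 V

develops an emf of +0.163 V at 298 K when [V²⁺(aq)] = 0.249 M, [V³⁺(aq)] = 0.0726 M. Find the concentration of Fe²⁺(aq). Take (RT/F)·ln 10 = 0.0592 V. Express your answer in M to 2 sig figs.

0.15 M

V³⁺/V²⁺ is the cathode (higher E°); E°cell = −0.26 − (−0.43) = +0.17 V with n = 2.
Since E = E° − (0.0592/n)·log Q, log Q = n(E° − E)/0.0592 = 0.236.
The balanced reaction is 2 V³⁺(aq) + Fe(s) → 2 V²⁺(aq) + Fe²⁺(aq), so Q = ([V²⁺(aq)]^2·[Fe²⁺(aq)]) / [V³⁺(aq)]^2.
Isolating [Fe²⁺(aq)] in Q = 10^{0.236} yields log [Fe²⁺(aq)] = −0.835, i.e. 0.15 M.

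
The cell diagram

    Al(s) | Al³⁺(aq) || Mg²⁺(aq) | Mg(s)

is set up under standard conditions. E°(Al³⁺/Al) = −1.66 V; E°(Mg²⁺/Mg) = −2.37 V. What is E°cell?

By convention the left-hand electrode in cell notation is the anode (oxidation) and the right-hand electrode is the cathode (reduction).
E°cell = E°(right) − E°(left) = −2.37 − (−1.66) = −0.71 V.
The negative sign shows that, as written, the cell would require an external voltage to drive the reaction.

−0.71 V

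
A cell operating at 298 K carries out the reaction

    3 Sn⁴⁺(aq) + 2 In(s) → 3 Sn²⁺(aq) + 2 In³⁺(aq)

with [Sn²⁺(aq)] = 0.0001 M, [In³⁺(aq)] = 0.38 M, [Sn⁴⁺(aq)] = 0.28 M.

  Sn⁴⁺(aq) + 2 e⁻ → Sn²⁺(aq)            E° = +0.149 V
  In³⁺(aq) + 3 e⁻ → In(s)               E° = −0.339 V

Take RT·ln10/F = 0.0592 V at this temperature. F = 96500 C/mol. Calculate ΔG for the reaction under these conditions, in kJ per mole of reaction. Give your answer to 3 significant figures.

The standard cell potential is +0.149 − (−0.339) = +0.488 V, with n = 6 electrons in the balanced equation.
The reaction quotient is ([Sn²⁺(aq)]^3·[In³⁺(aq)]^2) / [Sn⁴⁺(aq)]^3 = 6.58×10^−12; by Nernst, E = +0.488 − (0.0592/6)(−11.182) = +0.5983 V.
ΔG = −nFE = −(6)(96500)(+0.5983) J/mol = −346 kJ/mol.

−346 kJ/mol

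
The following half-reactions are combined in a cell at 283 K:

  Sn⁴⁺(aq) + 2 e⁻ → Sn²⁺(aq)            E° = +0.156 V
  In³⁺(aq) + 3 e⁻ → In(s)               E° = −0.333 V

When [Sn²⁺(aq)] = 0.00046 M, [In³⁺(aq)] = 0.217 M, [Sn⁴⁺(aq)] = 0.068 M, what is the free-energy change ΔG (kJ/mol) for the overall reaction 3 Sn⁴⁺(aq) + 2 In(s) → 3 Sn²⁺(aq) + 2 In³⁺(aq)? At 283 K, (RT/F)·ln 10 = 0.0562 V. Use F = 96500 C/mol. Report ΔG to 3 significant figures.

The standard cell potential is +0.156 − (−0.333) = +0.489 V, with n = 6 electrons in the balanced equation.
Q = ([Sn²⁺(aq)]^3·[In³⁺(aq)]^2) / [Sn⁴⁺(aq)]^3 = 1.46×10^−8, so log Q = −7.836 and E = +0.489 − (0.0562/6)(−7.836) = +0.5624 V.
ΔG = −nFE = −(6)(96500)(+0.5624) J/mol = −326 kJ/mol.

−326 kJ/mol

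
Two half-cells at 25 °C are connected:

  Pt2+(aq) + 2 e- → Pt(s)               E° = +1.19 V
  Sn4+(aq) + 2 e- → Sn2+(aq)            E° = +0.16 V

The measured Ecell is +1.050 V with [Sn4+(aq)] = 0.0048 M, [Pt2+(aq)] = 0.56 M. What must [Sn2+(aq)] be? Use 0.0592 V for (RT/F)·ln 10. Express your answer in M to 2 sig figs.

With Pt²⁺/Pt at the cathode and Sn⁴⁺/Sn²⁺ at the anode, E°cell = +1.19 − (+0.16) = +1.03 V (n = 2).
Rearranging E = E° − (0.0592/n)·log Q gives log Q = 2(+1.03 − (+1.050))/0.0592 = −0.676.
Balancing electrons gives Pt2+(aq) + Sn2+(aq) → Pt(s) + Sn4+(aq); thus Q = [Sn4+(aq)] / ([Pt2+(aq)]·[Sn2+(aq)]).
Substituting the known concentrations and solving, log [Sn2+(aq)] = −1.391 and [Sn2+(aq)] = 0.041 M.

0.041 M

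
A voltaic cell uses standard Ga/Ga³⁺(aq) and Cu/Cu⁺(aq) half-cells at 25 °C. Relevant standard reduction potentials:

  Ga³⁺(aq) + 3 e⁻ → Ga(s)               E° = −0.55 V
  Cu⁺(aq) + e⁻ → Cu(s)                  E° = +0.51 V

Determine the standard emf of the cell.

The Cu⁺/Cu couple has the higher E°, so Cu ion is reduced (cathode) and Ga is oxidized (anode).
E°cell = E°(cathode) − E°(anode) = +0.51 − (−0.55) = +1.06 V.

+1.06 V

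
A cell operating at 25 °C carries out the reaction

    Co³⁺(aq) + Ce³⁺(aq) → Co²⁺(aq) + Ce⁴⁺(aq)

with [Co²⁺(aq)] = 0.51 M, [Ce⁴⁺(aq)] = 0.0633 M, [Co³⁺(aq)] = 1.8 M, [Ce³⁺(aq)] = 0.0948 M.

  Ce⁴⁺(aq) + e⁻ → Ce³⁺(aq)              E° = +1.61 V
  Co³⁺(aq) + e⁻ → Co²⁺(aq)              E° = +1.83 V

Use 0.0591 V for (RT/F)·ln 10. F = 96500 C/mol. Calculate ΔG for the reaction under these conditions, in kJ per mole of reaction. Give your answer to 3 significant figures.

−25.4 kJ/mol

E°cell = +1.83 − (+1.61) = +0.22 V; the balanced reaction transfers n = 1 electron.
Here Q = ([Co²⁺(aq)]·[Ce⁴⁺(aq)]) / ([Co³⁺(aq)]·[Ce³⁺(aq)]) = 0.189 (log Q = −0.723), giving E = +0.22 − (0.0591/1)·(−0.723) = +0.2627 V.
ΔG = −nFE = −(1)(96500)(+0.2627) J/mol = −25.4 kJ/mol.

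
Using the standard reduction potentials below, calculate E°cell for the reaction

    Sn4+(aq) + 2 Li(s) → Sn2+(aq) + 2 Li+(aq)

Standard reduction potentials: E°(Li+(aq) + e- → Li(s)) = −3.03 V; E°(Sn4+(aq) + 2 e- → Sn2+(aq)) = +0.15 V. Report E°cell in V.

In the reaction as written, Sn4+(aq) is reduced (cathode) and Li+(aq) is produced by oxidation at the anode.
E°cell = E°(cathode) − E°(anode) = +0.15 − (−3.03) = +3.18 V.
The positive value indicates the reaction is spontaneous as written.

+3.18 V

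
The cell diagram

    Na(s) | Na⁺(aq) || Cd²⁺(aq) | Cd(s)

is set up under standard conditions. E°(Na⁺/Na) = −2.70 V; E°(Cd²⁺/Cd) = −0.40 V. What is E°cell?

+2.30 V

By convention the left-hand electrode in cell notation is the anode (oxidation) and the right-hand electrode is the cathode (reduction).
E°cell = E°(right) − E°(left) = −0.40 − (−2.70) = +2.30 V.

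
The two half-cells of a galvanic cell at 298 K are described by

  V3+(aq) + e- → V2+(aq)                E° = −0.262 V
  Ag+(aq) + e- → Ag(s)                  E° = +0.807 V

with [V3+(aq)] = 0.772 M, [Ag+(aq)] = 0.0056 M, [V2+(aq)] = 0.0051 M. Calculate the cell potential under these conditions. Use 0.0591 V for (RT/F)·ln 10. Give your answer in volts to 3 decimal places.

+0.807 V

Since E°(Ag⁺/Ag) > E°(V³⁺/V²⁺), Ag⁺/Ag serves as the cathode.
The standard potential is +0.807 − (−0.262) = +1.069 V and the balanced reaction transfers n = 1 electron.
The balanced reaction is Ag+(aq) + V2+(aq) → Ag(s) + V3+(aq), so Q = [V3+(aq)] / ([Ag+(aq)]·[V2+(aq)]) = 2.7×10^4 and log Q = 4.432.
By the Nernst equation, E = +1.069 − (0.0591/1)·(4.432) = +0.807 V.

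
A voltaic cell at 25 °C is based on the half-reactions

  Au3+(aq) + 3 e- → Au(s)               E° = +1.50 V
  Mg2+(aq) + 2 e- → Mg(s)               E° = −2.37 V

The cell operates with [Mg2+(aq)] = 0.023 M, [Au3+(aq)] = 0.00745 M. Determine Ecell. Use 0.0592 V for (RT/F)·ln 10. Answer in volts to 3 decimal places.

+3.877 V

The Au³⁺/Au couple has the more positive E°, so it is the cathode; Mg²⁺/Mg is the anode.
E°cell = +1.50 − (−2.37) = +3.87 V, with n = 6 electrons transferred.
The balanced reaction is 2 Au3+(aq) + 3 Mg(s) → 2 Au(s) + 3 Mg2+(aq), so Q = [Mg2+(aq)]^3 / [Au3+(aq)]^2 = 0.219 and log Q = −0.659.
By the Nernst equation, E = +3.87 − (0.0592/6)·(−0.659) = +3.877 V.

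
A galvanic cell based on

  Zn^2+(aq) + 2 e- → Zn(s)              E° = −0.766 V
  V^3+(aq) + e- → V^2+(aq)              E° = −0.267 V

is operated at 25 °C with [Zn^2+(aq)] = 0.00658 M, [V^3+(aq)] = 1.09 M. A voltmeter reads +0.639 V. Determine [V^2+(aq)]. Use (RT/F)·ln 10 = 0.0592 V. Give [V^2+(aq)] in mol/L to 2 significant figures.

V³⁺/V²⁺ is the cathode (higher E°); E°cell = −0.267 − (−0.766) = +0.499 V with n = 2.
From the Nernst equation, log Q = n(E° − E)/0.0592 = 2·(+0.499 − (+0.639))/0.0592 = −4.730.
Balancing electrons gives 2 V^3+(aq) + Zn(s) → 2 V^2+(aq) + Zn^2+(aq); thus Q = ([V^2+(aq)]^2·[Zn^2+(aq)]) / [V^3+(aq)]^2.
Isolating [V^2+(aq)] in Q = 10^{−4.730} yields log [V^2+(aq)] = −1.237, i.e. 0.058 M.

0.058 M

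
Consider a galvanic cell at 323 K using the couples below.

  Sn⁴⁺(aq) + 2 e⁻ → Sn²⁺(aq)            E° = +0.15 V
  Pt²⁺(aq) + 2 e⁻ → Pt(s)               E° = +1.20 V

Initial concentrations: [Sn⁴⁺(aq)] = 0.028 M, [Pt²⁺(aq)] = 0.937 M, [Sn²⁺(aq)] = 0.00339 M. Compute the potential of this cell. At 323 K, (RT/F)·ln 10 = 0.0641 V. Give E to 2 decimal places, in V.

+1.02 V

The Pt²⁺/Pt couple has the more positive E°, so it is the cathode; Sn⁴⁺/Sn²⁺ is the anode.
The standard potential is +1.20 − (+0.15) = +1.05 V and the balanced reaction transfers n = 2 electrons.
For the overall reaction Pt²⁺(aq) + Sn²⁺(aq) → Pt(s) + Sn⁴⁺(aq), Q = [Sn⁴⁺(aq)] / ([Pt²⁺(aq)]·[Sn²⁺(aq)]) = 8.81, giving log Q = 0.945.
By the Nernst equation, E = +1.05 − (0.0641/2)·(0.945) = +1.02 V.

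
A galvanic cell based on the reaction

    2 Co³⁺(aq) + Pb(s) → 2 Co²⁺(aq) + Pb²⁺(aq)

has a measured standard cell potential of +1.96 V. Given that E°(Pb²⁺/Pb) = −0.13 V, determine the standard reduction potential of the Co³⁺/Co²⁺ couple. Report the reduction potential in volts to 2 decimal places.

In the reaction as written the Co³⁺/Co²⁺ couple is reduced (cathode) and Pb²⁺/Pb is oxidized (anode), so E°cell = E°(Co³⁺/Co²⁺) − E°(Pb²⁺/Pb).
E°(Co³⁺/Co²⁺) = E°cell + E°(anode) = +1.96 + (−0.13) = +1.83 V.

+1.83 V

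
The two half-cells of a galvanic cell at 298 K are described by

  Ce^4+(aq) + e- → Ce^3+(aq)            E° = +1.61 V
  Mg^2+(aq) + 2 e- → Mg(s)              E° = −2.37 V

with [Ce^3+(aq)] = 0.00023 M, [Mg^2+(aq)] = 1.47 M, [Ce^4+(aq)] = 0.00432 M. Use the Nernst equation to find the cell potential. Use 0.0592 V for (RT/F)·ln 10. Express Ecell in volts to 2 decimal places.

The Ce⁴⁺/Ce³⁺ couple has the more positive E°, so it is the cathode; Mg²⁺/Mg is the anode.
The standard potential is +1.61 − (−2.37) = +3.98 V and the balanced reaction transfers n = 2 electrons.
For the overall reaction 2 Ce^4+(aq) + Mg(s) → 2 Ce^3+(aq) + Mg^2+(aq), Q = ([Ce^3+(aq)]^2·[Mg^2+(aq)]) / [Ce^4+(aq)]^2 = 0.00417, giving log Q = −2.380.
By the Nernst equation, E = +3.98 − (0.0592/2)·(−2.380) = +4.05 V.

+4.05 V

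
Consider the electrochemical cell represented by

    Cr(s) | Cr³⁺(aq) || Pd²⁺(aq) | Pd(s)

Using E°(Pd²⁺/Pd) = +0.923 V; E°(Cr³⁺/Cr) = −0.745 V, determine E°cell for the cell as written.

+1.668 V

By convention the left-hand electrode in cell notation is the anode (oxidation) and the right-hand electrode is the cathode (reduction).
E°cell = E°(right) − E°(left) = +0.923 − (−0.745) = +1.668 V.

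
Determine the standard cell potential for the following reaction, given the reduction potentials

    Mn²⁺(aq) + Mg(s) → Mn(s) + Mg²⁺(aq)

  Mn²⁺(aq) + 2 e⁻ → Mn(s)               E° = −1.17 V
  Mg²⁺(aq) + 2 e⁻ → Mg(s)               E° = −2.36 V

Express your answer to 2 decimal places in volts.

+1.19 V

Mn²⁺(aq) gains electrons, so the Mn²⁺/Mn couple is the cathode; the Mg²⁺/Mg couple is the anode.
E°cell = E°(cathode) − E°(anode) = −1.17 − (−2.36) = +1.19 V.
The positive value indicates the reaction is spontaneous as written.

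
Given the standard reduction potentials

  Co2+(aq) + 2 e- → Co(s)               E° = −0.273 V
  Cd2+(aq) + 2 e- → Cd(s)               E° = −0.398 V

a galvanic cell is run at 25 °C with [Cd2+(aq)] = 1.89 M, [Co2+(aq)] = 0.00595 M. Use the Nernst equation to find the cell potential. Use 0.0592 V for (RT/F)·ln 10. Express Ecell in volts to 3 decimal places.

+0.051 V

The Co²⁺/Co couple has the more positive E°, so it is the cathode; Cd²⁺/Cd is the anode.
The standard potential is −0.273 − (−0.398) = +0.125 V and the balanced reaction transfers n = 2 electrons.
For the overall reaction Co2+(aq) + Cd(s) → Co(s) + Cd2+(aq), Q = [Cd2+(aq)] / [Co2+(aq)] = 318, giving log Q = 2.502.
By the Nernst equation, E = +0.125 − (0.0592/2)·(2.502) = +0.051 V.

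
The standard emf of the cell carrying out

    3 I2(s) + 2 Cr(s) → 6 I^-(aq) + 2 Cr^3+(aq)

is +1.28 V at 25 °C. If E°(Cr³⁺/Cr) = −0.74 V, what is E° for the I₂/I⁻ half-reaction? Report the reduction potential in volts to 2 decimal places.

+0.54 V

In the reaction as written the I₂/I⁻ couple is reduced (cathode) and Cr³⁺/Cr is oxidized (anode), so E°cell = E°(I₂/I⁻) − E°(Cr³⁺/Cr).
E°(I₂/I⁻) = E°cell + E°(anode) = +1.28 + (−0.74) = +0.54 V.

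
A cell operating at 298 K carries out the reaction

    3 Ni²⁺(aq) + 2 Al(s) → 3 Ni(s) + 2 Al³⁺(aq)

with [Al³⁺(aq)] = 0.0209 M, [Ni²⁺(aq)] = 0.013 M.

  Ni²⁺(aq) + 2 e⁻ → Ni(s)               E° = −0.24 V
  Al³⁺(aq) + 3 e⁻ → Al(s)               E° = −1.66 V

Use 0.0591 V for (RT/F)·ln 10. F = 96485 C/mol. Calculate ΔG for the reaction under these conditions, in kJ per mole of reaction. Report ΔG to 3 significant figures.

−809 kJ/mol

With Ni²⁺/Ni reduced at the cathode, E°cell = −0.24 − (−1.66) = +1.42 V and n = 6.
Here Q = [Al³⁺(aq)]^2 / [Ni²⁺(aq)]^3 = 199 (log Q = 2.298), giving E = +1.42 − (0.0591/6)·(2.298) = +1.3974 V.
ΔG = −nFE = −(6)(96485)(+1.3974) J/mol = −809 kJ/mol.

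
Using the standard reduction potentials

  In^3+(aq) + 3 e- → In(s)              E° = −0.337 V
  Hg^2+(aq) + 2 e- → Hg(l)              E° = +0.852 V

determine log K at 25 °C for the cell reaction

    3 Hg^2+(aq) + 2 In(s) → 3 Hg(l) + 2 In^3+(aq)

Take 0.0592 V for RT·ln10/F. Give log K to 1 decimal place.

The Hg²⁺/Hg couple is reduced (cathode); E°cell = +0.852 − (−0.337) = +1.189 V with n = 6.
At equilibrium E = 0, so log K = nE°cell / 0.0592 = (6)(+1.189) / 0.0592 = 120.5.

log K = 120.5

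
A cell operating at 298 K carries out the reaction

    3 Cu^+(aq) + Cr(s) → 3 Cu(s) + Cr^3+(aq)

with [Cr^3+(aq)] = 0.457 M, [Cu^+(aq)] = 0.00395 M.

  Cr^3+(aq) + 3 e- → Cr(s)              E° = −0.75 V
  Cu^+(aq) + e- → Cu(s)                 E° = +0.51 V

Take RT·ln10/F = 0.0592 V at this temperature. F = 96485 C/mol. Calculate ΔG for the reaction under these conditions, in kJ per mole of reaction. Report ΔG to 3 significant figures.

The standard cell potential is +0.51 − (−0.75) = +1.26 V, with n = 3 electrons in the balanced equation.
The reaction quotient is [Cr^3+(aq)] / [Cu^+(aq)]^3 = 7.42×10^6; by Nernst, E = +1.26 − (0.0592/3)(6.870) = +1.1244 V.
Then ΔG = −nFE = −3 × 96485 × +1.1244 J/mol = −325 kJ/mol.

−325 kJ/mol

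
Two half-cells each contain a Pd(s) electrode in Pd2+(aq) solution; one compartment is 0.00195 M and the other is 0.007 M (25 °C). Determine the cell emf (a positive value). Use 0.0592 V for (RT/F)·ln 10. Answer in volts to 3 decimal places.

0.016 V

For a concentration cell E°cell = 0, since both electrodes use the same couple.
The compartment with the higher Pd2+(aq) concentration (0.007 M) acts as the cathode; ions are reduced there and produced at the dilute (0.00195 M) anode.
With n = 2, Ecell = −(0.0592/2)·log([dilute]/[conc]) = −(0.0592/2)·log(0.00195/0.007) = +0.016 V.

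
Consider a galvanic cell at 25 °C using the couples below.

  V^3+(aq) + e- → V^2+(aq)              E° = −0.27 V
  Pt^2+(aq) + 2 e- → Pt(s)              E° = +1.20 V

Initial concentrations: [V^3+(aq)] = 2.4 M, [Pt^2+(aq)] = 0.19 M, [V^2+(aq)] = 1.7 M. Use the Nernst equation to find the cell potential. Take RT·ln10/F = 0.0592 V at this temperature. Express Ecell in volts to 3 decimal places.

+1.440 V

Since E°(Pt²⁺/Pt) > E°(V³⁺/V²⁺), Pt²⁺/Pt serves as the cathode.
E°cell = +1.20 − (−0.27) = +1.47 V, with n = 2 electrons transferred.
Balancing gives Pt^2+(aq) + 2 V^2+(aq) → Pt(s) + 2 V^3+(aq); hence Q = [V^3+(aq)]^2 / ([Pt^2+(aq)]·[V^2+(aq)]^2) = 10.5 (log Q = 1.021).
Applying E = E° − (RT ln10/nF)·log Q gives +1.47 − (0.0592/2)(1.021) = +1.440 V.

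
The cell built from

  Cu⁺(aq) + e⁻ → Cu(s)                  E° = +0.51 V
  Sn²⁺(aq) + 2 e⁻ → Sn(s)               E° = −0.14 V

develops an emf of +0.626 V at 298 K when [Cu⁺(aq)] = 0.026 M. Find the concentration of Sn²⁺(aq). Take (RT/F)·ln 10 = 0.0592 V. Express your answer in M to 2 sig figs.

With Cu⁺/Cu at the cathode and Sn²⁺/Sn at the anode, E°cell = +0.51 − (−0.14) = +0.65 V (n = 2).
Rearranging E = E° − (0.0592/n)·log Q gives log Q = 2(+0.65 − (+0.626))/0.0592 = 0.811.
Balancing electrons gives 2 Cu⁺(aq) + Sn(s) → 2 Cu(s) + Sn²⁺(aq); thus Q = [Sn²⁺(aq)] / [Cu⁺(aq)]^2.
Solving for the unknown gives log [Sn²⁺(aq)] = −2.359, so [Sn²⁺(aq)] ≈ 0.0044 M.

0.0044 M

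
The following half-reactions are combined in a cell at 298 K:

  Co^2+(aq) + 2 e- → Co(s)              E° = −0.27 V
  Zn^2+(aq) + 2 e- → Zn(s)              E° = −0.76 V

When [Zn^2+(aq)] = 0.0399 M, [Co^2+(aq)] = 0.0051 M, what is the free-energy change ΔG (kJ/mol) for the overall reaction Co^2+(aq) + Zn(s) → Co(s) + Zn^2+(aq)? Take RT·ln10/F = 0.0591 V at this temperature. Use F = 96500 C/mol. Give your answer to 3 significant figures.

E°cell = −0.27 − (−0.76) = +0.49 V; the balanced reaction transfers n = 2 electrons.
Here Q = [Zn^2+(aq)] / [Co^2+(aq)] = 7.82 (log Q = 0.893), giving E = +0.49 − (0.0591/2)·(0.893) = +0.4636 V.
Then ΔG = −nFE = −2 × 96500 × +0.4636 J/mol = −89.5 kJ/mol.

−89.5 kJ/mol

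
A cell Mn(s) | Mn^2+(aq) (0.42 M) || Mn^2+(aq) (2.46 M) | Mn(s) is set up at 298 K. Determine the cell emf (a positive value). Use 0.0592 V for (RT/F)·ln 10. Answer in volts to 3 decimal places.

0.023 V

For a concentration cell E°cell = 0, since both electrodes use the same couple.
The compartment with the higher Mn^2+(aq) concentration (2.46 M) acts as the cathode; ions are reduced there and produced at the dilute (0.42 M) anode.
With n = 2, Ecell = −(0.0592/2)·log([dilute]/[conc]) = −(0.0592/2)·log(0.42/2.46) = +0.023 V.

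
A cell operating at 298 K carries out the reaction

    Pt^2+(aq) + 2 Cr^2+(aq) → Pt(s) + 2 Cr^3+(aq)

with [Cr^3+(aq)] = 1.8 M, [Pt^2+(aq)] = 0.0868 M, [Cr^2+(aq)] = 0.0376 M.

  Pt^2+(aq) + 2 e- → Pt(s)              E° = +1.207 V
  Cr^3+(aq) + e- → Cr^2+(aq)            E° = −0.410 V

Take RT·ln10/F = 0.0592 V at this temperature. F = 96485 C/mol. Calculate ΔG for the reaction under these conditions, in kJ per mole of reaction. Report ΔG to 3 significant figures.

−287 kJ/mol

The standard cell potential is +1.207 − (−0.410) = +1.617 V, with n = 2 electrons in the balanced equation.
Q = [Cr^3+(aq)]^2 / ([Pt^2+(aq)]·[Cr^2+(aq)]^2) = 2.64×10^4, so log Q = 4.422 and E = +1.617 − (0.0592/2)(4.422) = +1.4861 V.
Then ΔG = −nFE = −2 × 96485 × +1.4861 J/mol = −287 kJ/mol.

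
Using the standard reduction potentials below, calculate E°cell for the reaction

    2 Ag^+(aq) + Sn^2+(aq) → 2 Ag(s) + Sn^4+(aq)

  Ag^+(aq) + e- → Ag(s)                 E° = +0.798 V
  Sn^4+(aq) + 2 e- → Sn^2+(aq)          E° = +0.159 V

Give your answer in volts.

+0.639 V

In the reaction as written, Ag^+(aq) is reduced (cathode) and Sn^4+(aq) is produced by oxidation at the anode.
E°cell = E°(cathode) − E°(anode) = +0.798 − (+0.159) = +0.639 V.
The positive value indicates the reaction is spontaneous as written.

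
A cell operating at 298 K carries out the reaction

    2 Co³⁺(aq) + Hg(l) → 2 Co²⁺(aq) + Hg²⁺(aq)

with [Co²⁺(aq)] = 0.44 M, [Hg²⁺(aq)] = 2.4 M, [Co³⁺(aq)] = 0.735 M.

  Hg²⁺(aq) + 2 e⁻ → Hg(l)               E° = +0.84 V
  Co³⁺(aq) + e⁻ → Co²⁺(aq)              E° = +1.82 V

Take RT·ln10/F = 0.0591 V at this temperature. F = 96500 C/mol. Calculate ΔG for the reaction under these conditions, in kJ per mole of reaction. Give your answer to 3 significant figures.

The standard cell potential is +1.82 − (+0.84) = +0.98 V, with n = 2 electrons in the balanced equation.
The reaction quotient is ([Co²⁺(aq)]^2·[Hg²⁺(aq)]) / [Co³⁺(aq)]^2 = 0.86; by Nernst, E = +0.98 − (0.0591/2)(−0.065) = +0.9819 V.
Then ΔG = −nFE = −2 × 96500 × +0.9819 J/mol = −190 kJ/mol.

−190 kJ/mol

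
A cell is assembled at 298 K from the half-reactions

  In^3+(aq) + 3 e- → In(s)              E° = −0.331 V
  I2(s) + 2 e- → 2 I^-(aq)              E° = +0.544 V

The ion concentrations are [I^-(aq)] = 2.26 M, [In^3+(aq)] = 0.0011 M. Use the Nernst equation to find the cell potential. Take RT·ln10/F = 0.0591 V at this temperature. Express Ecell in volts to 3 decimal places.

+0.912 V

I₂/I⁻ is reduced (cathode, E° = +0.544 V) and In³⁺/In is oxidized (anode).
E°cell = E°cat − E°an = +0.544 − (−0.331) = +0.875 V; n = 6.
Balancing gives 3 I2(s) + 2 In(s) → 6 I^-(aq) + 2 In^3+(aq); hence Q = [I^-(aq)]^6·[In^3+(aq)]^2 = 0.000161 (log Q = −3.793).
By the Nernst equation, E = +0.875 − (0.0591/6)·(−3.793) = +0.912 V.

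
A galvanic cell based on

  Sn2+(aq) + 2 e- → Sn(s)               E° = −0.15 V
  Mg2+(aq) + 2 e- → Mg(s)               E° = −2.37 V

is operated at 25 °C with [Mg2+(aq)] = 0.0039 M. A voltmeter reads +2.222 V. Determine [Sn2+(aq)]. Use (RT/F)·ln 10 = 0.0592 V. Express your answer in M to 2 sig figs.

With Sn²⁺/Sn at the cathode and Mg²⁺/Mg at the anode, E°cell = −0.15 − (−2.37) = +2.22 V (n = 2).
From the Nernst equation, log Q = n(E° − E)/0.0592 = 2·(+2.22 − (+2.222))/0.0592 = −0.068.
The balanced reaction is Sn2+(aq) + Mg(s) → Sn(s) + Mg2+(aq), so Q = [Mg2+(aq)] / [Sn2+(aq)].
Substituting the known concentrations and solving, log [Sn2+(aq)] = −2.341 and [Sn2+(aq)] = 0.0046 M.

0.0046 M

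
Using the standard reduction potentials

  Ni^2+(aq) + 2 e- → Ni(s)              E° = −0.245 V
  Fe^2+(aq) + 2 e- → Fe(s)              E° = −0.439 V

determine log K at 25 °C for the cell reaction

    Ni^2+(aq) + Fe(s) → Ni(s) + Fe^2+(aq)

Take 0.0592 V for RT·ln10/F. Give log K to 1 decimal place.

log K = 6.6

The Ni²⁺/Ni couple is reduced (cathode); E°cell = −0.245 − (−0.439) = +0.194 V with n = 2.
At equilibrium E = 0, so log K = nE°cell / 0.0592 = (2)(+0.194) / 0.0592 = 6.6.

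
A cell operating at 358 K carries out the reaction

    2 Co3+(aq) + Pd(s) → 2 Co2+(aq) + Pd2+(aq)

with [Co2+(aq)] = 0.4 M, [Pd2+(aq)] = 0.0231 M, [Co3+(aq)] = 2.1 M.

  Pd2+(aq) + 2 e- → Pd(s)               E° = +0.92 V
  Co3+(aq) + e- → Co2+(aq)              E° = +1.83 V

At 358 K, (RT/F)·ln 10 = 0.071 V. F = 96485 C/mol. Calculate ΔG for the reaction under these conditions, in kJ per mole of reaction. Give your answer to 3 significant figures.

−197 kJ/mol

The standard cell potential is +1.83 − (+0.92) = +0.91 V, with n = 2 electrons in the balanced equation.
Q = ([Co2+(aq)]^2·[Pd2+(aq)]) / [Co3+(aq)]^2 = 0.000838, so log Q = −3.077 and E = +0.91 − (0.071/2)(−3.077) = +1.0192 V.
Finally ΔG = −nFE = −(2)(96485 C/mol)(+1.0192 V) = −197 kJ/mol.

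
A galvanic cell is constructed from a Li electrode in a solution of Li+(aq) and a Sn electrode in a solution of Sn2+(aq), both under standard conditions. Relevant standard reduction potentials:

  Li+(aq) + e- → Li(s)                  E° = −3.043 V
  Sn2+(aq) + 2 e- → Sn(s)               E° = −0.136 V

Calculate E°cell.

+2.907 V

The Sn²⁺/Sn couple has the higher E°, so Sn ion is reduced (cathode) and Li is oxidized (anode).
E°cell = E°(cathode) − E°(anode) = −0.136 − (−3.043) = +2.907 V.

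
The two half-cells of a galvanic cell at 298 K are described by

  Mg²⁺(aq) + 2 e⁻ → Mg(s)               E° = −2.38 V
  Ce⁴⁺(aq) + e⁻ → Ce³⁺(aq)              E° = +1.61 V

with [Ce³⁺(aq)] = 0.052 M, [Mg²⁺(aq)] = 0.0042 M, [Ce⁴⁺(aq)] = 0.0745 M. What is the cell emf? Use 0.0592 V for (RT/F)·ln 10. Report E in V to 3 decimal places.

+4.070 V

Ce⁴⁺/Ce³⁺ is reduced (cathode, E° = +1.61 V) and Mg²⁺/Mg is oxidized (anode).
E°cell = +1.61 − (−2.38) = +3.99 V, with n = 2 electrons transferred.
Balancing gives 2 Ce⁴⁺(aq) + Mg(s) → 2 Ce³⁺(aq) + Mg²⁺(aq); hence Q = ([Ce³⁺(aq)]^2·[Mg²⁺(aq)]) / [Ce⁴⁺(aq)]^2 = 0.00205 (log Q = −2.689).
Applying E = E° − (RT ln10/nF)·log Q gives +3.99 − (0.0592/2)(−2.689) = +4.070 V.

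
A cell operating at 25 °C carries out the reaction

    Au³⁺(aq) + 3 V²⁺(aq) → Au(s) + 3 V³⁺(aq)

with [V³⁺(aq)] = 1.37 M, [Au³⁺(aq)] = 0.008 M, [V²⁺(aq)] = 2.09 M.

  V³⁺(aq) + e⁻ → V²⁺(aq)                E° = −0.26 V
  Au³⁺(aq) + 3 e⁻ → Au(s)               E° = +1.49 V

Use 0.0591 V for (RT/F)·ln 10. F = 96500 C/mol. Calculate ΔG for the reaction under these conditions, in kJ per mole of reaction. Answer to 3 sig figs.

The standard cell potential is +1.49 − (−0.26) = +1.75 V, with n = 3 electrons in the balanced equation.
Q = [V³⁺(aq)]^3 / ([Au³⁺(aq)]·[V²⁺(aq)]^3) = 35.2, so log Q = 1.547 and E = +1.75 − (0.0591/3)(1.547) = +1.7195 V.
Then ΔG = −nFE = −3 × 96500 × +1.7195 J/mol = −498 kJ/mol.

−498 kJ/mol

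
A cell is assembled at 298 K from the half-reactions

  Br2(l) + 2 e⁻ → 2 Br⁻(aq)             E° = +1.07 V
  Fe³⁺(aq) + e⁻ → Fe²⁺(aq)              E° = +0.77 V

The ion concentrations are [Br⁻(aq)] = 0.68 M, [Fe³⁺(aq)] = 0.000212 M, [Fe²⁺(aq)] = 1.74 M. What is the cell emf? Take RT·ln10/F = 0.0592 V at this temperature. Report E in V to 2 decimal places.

The Br₂/Br⁻ couple has the more positive E°, so it is the cathode; Fe³⁺/Fe²⁺ is the anode.
E°cell = E°cat − E°an = +1.07 − (+0.77) = +0.30 V; n = 2.
The balanced reaction is Br2(l) + 2 Fe²⁺(aq) → 2 Br⁻(aq) + 2 Fe³⁺(aq), so Q = ([Br⁻(aq)]^2·[Fe³⁺(aq)]^2) / [Fe²⁺(aq)]^2 = 6.86×10^−9 and log Q = −8.163.
Applying E = E° − (RT ln10/nF)·log Q gives +0.30 − (0.0592/2)(−8.163) = +0.54 V.

+0.54 V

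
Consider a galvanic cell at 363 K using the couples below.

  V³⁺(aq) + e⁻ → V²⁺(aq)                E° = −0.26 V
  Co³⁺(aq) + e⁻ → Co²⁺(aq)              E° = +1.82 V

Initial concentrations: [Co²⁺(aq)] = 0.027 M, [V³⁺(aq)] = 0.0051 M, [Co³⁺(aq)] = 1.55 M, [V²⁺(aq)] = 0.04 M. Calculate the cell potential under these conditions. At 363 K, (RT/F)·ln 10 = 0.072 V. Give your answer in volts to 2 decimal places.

Co³⁺/Co²⁺ is reduced (cathode, E° = +1.82 V) and V³⁺/V²⁺ is oxidized (anode).
The standard potential is +1.82 − (−0.26) = +2.08 V and the balanced reaction transfers n = 1 electron.
For the overall reaction Co³⁺(aq) + V²⁺(aq) → Co²⁺(aq) + V³⁺(aq), Q = ([Co²⁺(aq)]·[V³⁺(aq)]) / ([Co³⁺(aq)]·[V²⁺(aq)]) = 0.00222, giving log Q = −2.653.
Applying E = E° − (RT ln10/nF)·log Q gives +2.08 − (0.072/1)(−2.653) = +2.27 V.

+2.27 V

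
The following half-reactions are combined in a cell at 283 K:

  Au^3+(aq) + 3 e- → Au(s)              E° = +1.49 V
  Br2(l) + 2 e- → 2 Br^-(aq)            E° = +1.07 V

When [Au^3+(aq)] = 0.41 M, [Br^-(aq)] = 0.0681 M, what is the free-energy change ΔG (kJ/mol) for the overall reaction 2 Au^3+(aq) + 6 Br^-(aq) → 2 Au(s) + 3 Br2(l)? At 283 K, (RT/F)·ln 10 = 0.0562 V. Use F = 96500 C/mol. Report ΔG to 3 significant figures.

−201 kJ/mol

With Au³⁺/Au reduced at the cathode, E°cell = +1.49 − (+1.07) = +0.42 V and n = 6.
Q = 1 / ([Au^3+(aq)]^2·[Br^-(aq)]^6) = 5.96×10^7, so log Q = 7.776 and E = +0.42 − (0.0562/6)(7.776) = +0.3472 V.
Then ΔG = −nFE = −6 × 96500 × +0.3472 J/mol = −201 kJ/mol.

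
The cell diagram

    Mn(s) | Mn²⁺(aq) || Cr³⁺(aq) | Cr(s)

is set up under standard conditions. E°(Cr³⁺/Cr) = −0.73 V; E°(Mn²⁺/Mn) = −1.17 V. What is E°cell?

+0.44 V

By convention the left-hand electrode in cell notation is the anode (oxidation) and the right-hand electrode is the cathode (reduction).
E°cell = E°(right) − E°(left) = −0.73 − (−1.17) = +0.44 V.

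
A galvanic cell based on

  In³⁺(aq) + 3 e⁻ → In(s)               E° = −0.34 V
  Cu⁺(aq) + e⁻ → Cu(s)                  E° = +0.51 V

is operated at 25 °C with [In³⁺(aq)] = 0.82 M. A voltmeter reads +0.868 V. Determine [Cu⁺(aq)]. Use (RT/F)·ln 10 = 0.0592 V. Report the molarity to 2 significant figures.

Cu⁺/Cu is the cathode (higher E°); E°cell = +0.51 − (−0.34) = +0.85 V with n = 3.
From the Nernst equation, log Q = n(E° − E)/0.0592 = 3·(+0.85 − (+0.868))/0.0592 = −0.912.
The balanced reaction is 3 Cu⁺(aq) + In(s) → 3 Cu(s) + In³⁺(aq), so Q = [In³⁺(aq)] / [Cu⁺(aq)]^3.
Isolating [Cu⁺(aq)] in Q = 10^{−0.912} yields log [Cu⁺(aq)] = 0.275, i.e. 1.9 M.

1.9 M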